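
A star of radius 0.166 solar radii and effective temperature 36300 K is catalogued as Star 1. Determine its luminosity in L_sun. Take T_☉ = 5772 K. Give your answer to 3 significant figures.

L/L_☉ = (R/R_☉)² (T/T_☉)⁴ = (0.166)² × (36300/5772)⁴
       = 0.02756 × (6.289)⁴ = 0.02756 × 1564 = 43.11.

43.1 L_sun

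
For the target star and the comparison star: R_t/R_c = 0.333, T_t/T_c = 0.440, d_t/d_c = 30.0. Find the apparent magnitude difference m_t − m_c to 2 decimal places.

L_t/L_c = (0.333)²(0.440)⁴ = 0.004156.
F_t/F_c = (L_t/L_c)/(d_t/d_c)² = 0.004156/900.0 = 4.618×10^-6.
m_t − m_c = −2.5 log₁₀(4.618×10^-6) = 13.34.

13.34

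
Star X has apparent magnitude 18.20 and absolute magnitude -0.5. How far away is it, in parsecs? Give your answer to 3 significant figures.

m − M = 5 log₁₀(d/10 pc)
18.20 − (-0.5) = 18.70 = 5 log₁₀(d/10)
d = 10 × 10^(18.70/5) = 10 × 10^3.740 = 5.495×10^4 pc.

5.50×10^4 pc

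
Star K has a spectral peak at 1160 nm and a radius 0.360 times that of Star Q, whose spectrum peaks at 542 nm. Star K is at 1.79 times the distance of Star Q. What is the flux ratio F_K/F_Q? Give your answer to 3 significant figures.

0.00193

Wien's law: T_K/T_Q = λ_Q/λ_K = 542/1160 = 0.4672.
L_K/L_Q = (R_K/R_Q)²(T_K/T_Q)⁴ = (0.360)²(0.4672)⁴ = 0.006177.
F_K/F_Q = (L_K/L_Q)/(d_K/d_Q)² = 0.006177/(1.79)² = 0.001928.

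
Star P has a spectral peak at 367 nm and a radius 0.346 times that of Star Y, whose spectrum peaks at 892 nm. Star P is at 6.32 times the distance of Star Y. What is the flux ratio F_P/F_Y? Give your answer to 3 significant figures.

0.105

Wien's law: T_P/T_Y = λ_Y/λ_P = 892/367 = 2.431.
L_P/L_Y = (R_P/R_Y)²(T_P/T_Y)⁴ = (0.346)²(2.431)⁴ = 4.178.
F_P/F_Y = (L_P/L_Y)/(d_P/d_Y)² = 4.178/(6.32)² = 0.1046.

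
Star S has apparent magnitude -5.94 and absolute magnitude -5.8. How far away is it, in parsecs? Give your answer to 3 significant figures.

m − M = 5 log₁₀(d/10 pc)
-5.94 − (-5.8) = -0.14 = 5 log₁₀(d/10)
d = 10 × 10^(-0.14/5) = 10 × 10^-0.028 = 9.376 pc.

9.38 pc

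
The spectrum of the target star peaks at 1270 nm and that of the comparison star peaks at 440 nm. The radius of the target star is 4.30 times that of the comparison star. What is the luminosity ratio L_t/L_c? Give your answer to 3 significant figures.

0.266

Wien's law gives T ∝ 1/λ_max, so T_t/T_c = λ_c/λ_t = 440/1270 = 0.3465.
Then L ∝ R²T⁴ gives L_t/L_c = (4.30)² × (0.3465)⁴ = 18.49 × 0.01441 = 0.2664.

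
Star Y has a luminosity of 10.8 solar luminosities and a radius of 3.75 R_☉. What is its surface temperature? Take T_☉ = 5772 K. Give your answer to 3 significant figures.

T/T_☉ = (L/L_☉)^(1/4) / (R/R_☉)^(1/2)
T = 5772 × (10.8)^(1/4) / √(3.75) = 5772 × 1.813 / 1.936 = 5403 K.

5.40×10^3 K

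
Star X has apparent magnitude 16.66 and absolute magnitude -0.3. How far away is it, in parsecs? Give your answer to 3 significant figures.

m − M = 5 log₁₀(d/10 pc)
16.66 − (-0.3) = 16.96 = 5 log₁₀(d/10)
d = 10 × 10^(16.96/5) = 10 × 10^3.392 = 2.466×10^4 pc.

2.47×10^4 pc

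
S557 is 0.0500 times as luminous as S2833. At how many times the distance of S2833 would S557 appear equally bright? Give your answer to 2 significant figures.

Equal flux requires L_S557/d_S557² = L_S2833/d_S2833², so d_S557/d_S2833 = √(L_S557/L_S2833)
= √(0.0500) = 0.2236.

0.22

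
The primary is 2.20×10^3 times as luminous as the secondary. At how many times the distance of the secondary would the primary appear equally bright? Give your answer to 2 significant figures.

Equal flux requires L_p/d_p² = L_s/d_s², so d_p/d_s = √(L_p/L_s)
= √(2.20×10^3) = 46.90.

47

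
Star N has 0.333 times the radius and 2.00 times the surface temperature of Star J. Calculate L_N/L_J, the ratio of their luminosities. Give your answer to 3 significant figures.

From the Stefan–Boltzmann law, L ∝ R²T⁴, so
L_N/L_J = (R_N/R_J)² (T_N/T_J)⁴ = (0.333)² × (2.00)⁴ = 0.1109 × 16.00 = 1.774.

1.77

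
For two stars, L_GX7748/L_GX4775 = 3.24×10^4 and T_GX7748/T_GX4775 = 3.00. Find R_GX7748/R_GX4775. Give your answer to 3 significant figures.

L ∝ R²T⁴ gives R ∝ √L / T², so
R_GX7748/R_GX4775 = √(3.24×10^4) / (3.00)² = 180.0 / 9.000 = 20.00.

20.0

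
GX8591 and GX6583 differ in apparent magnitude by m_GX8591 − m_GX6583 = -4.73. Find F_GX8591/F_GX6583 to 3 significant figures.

78.0

F_GX8591/F_GX6583 = 10^(−(m_GX8591 − m_GX6583)/2.5) = 10^(4.73/2.5) = 10^1.892 = 77.98.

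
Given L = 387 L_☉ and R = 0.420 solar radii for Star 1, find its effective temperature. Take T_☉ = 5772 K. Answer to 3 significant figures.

T/T_☉ = (L/L_☉)^(1/4) / (R/R_☉)^(1/2)
T = 5772 × (387)^(1/4) / √(0.420) = 5772 × 4.435 / 0.6481 = 3.950×10^4 K.

3.95×10^4 K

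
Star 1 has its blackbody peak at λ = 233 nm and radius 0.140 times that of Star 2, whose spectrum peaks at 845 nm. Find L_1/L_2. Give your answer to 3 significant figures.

Wien's law gives T ∝ 1/λ_max, so T_1/T_2 = λ_2/λ_1 = 845/233 = 3.627.
Then L ∝ R²T⁴ gives L_1/L_2 = (0.140)² × (3.627)⁴ = 0.01960 × 173.0 = 3.390.

3.39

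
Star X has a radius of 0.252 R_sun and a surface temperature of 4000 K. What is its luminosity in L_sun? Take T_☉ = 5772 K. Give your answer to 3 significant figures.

0.0146 L_sun

L/L_☉ = (R/R_☉)² (T/T_☉)⁴ = (0.252)² × (4000/5772)⁴
       = 0.06350 × (0.6930)⁴ = 0.06350 × 0.2306 = 0.01465.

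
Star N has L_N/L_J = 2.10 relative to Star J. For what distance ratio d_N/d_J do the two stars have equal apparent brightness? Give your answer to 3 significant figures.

1.45

Equal flux requires L_N/d_N² = L_J/d_J², so d_N/d_J = √(L_N/L_J)
= √(2.10) = 1.449.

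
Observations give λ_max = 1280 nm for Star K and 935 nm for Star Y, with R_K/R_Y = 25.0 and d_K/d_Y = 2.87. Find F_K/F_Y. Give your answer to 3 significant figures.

Wien's law: T_K/T_Y = λ_Y/λ_K = 935/1280 = 0.7305.
L_K/L_Y = (R_K/R_Y)²(T_K/T_Y)⁴ = (25.0)²(0.7305)⁴ = 177.9.
F_K/F_Y = (L_K/L_Y)/(d_K/d_Y)² = 177.9/(2.87)² = 21.60.

21.6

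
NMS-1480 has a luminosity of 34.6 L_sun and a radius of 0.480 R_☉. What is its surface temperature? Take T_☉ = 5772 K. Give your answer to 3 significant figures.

T/T_☉ = (L/L_☉)^(1/4) / (R/R_☉)^(1/2)
T = 5772 × (34.6)^(1/4) / √(0.480) = 5772 × 2.425 / 0.6928 = 2.021×10^4 K.

2.02×10^4 K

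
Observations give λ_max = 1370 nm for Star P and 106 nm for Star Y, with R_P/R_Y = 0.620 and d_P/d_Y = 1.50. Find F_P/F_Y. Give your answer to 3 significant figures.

6.12×10^-6

Wien's law: T_P/T_Y = λ_Y/λ_P = 106/1370 = 0.07737.
L_P/L_Y = (R_P/R_Y)²(T_P/T_Y)⁴ = (0.620)²(0.07737)⁴ = 1.378×10^-5.
F_P/F_Y = (L_P/L_Y)/(d_P/d_Y)² = 1.378×10^-5/(1.50)² = 6.123×10^-6.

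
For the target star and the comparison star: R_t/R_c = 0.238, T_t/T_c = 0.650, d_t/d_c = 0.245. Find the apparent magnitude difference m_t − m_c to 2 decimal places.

L_t/L_c = (0.238)²(0.650)⁴ = 0.01011.
F_t/F_c = (L_t/L_c)/(d_t/d_c)² = 0.01011/0.06002 = 0.1685.
m_t − m_c = −2.5 log₁₀(0.1685) = 1.93.

1.93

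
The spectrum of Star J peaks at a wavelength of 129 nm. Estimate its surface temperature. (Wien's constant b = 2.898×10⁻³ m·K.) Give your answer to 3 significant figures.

2.25×10^4 K

T = b/λ_max = 2.898×10⁻³ / (129×10⁻⁹) = 2.247×10^4 K.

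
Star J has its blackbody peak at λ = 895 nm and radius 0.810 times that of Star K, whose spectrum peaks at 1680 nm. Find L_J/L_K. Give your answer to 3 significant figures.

Wien's law gives T ∝ 1/λ_max, so T_J/T_K = λ_K/λ_J = 1680/895 = 1.877.
Then L ∝ R²T⁴ gives L_J/L_K = (0.810)² × (1.877)⁴ = 0.6561 × 12.41 = 8.145.

8.15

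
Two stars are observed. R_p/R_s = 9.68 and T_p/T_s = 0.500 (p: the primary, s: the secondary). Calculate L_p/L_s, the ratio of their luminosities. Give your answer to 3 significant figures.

5.86

From the Stefan–Boltzmann law, L ∝ R²T⁴, so
L_p/L_s = (R_p/R_s)² (T_p/T_s)⁴ = (9.68)² × (0.500)⁴ = 93.70 × 0.06250 = 5.856.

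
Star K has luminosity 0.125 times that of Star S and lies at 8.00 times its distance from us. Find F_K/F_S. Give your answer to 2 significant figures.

F = L/(4πd²), so F_K/F_S = (L_K/L_S) / (d_K/d_S)²
= 0.125 / (8.00)² = 0.125 / 64.00 = 0.001953.

0.0020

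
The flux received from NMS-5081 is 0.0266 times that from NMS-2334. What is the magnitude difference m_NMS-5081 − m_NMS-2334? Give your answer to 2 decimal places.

3.94

m_NMS-5081 − m_NMS-2334 = −2.5 log₁₀(F_NMS-5081/F_NMS-2334) = −2.5 log₁₀(0.0266) = −2.5 × (-1.575) = 3.938.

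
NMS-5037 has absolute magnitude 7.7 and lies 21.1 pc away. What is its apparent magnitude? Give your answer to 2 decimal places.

9.32

m = M + 5 log₁₀(d/10 pc) = 7.7 + 5 log₁₀(21.1/10)
  = 7.7 + 5 × 0.324 = 7.7 + 1.62 = 9.32.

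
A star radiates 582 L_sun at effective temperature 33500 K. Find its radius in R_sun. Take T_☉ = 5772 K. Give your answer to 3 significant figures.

R/R_☉ = √(L/L_☉) / (T/T_☉)² = √(582) / (5.804)²
       = 24.12 / 33.69 = 0.7162.

0.716 R_sun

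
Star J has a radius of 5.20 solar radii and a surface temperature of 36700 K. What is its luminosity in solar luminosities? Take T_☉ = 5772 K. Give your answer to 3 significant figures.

4.42×10^4 solar luminosities

L/L_☉ = (R/R_☉)² (T/T_☉)⁴ = (5.20)² × (36700/5772)⁴
       = 27.04 × (6.358)⁴ = 27.04 × 1634 = 4.419×10^4.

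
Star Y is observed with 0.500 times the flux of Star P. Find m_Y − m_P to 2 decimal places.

0.75

m_Y − m_P = −2.5 log₁₀(F_Y/F_P) = −2.5 log₁₀(0.500) = −2.5 × (-0.301) = 0.753.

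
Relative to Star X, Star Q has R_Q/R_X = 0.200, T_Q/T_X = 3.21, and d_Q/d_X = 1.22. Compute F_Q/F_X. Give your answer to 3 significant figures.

L_Q/L_X = (R_Q/R_X)²(T_Q/T_X)⁴ = (0.200)² × (3.21)⁴ = 4.247.
F_Q/F_X = (L_Q/L_X)/(d_Q/d_X)² = 4.247 / (1.22)² = 2.853.

2.85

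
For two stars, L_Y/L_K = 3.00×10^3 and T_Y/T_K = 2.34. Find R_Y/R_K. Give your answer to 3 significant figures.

10.0

L ∝ R²T⁴ gives R ∝ √L / T², so
R_Y/R_K = √(3.00×10^3) / (2.34)² = 54.77 / 5.476 = 10.00.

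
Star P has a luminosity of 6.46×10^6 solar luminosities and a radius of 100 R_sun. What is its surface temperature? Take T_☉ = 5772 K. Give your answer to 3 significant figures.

T/T_☉ = (L/L_☉)^(1/4) / (R/R_☉)^(1/2)
T = 5772 × (6.46×10^6)^(1/4) / √(100) = 5772 × 50.41 / 10.00 = 2.910×10^4 K.

2.91×10^4 K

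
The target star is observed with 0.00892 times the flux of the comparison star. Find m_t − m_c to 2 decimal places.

m_t − m_c = −2.5 log₁₀(F_t/F_c) = −2.5 log₁₀(0.00892) = −2.5 × (-2.050) = 5.124.

5.12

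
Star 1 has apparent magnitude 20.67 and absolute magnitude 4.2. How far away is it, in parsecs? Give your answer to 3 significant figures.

1.97×10^4 pc

m − M = 5 log₁₀(d/10 pc)
20.67 − (4.2) = 16.47 = 5 log₁₀(d/10)
d = 10 × 10^(16.47/5) = 10 × 10^3.294 = 1.968×10^4 pc.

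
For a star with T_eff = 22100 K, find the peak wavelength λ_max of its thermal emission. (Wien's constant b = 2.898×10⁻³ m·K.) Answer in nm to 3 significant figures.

λ_max = b/T = 2.898×10⁻³ / 22100 = 1.31×10^-7 m = 131.1 nm.

131 nm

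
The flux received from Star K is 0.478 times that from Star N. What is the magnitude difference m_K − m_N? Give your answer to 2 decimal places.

0.80

m_K − m_N = −2.5 log₁₀(F_K/F_N) = −2.5 log₁₀(0.478) = −2.5 × (-0.321) = 0.801.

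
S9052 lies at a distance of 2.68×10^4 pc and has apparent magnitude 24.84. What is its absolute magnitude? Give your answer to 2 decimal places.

M = m − 5 log₁₀(d/10 pc) = 24.84 − 5 log₁₀(2.68×10^4/10)
  = 24.84 − 5 × 3.428 = 24.84 − 17.14 = 7.70.

7.70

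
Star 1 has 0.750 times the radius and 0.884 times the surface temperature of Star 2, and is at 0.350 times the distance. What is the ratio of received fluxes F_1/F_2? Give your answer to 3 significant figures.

L_1/L_2 = (R_1/R_2)²(T_1/T_2)⁴ = (0.750)² × (0.884)⁴ = 0.3435.
F_1/F_2 = (L_1/L_2)/(d_1/d_2)² = 0.3435 / (0.350)² = 2.804.

2.80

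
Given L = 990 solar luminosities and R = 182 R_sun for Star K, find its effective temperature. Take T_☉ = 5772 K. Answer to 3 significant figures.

T/T_☉ = (L/L_☉)^(1/4) / (R/R_☉)^(1/2)
T = 5772 × (990)^(1/4) / √(182) = 5772 × 5.609 / 13.49 = 2400 K.

2.40×10^3 K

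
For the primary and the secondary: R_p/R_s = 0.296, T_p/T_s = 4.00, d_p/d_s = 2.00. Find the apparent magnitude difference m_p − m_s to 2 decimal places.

L_p/L_s = (0.296)²(4.00)⁴ = 22.43.
F_p/F_s = (L_p/L_s)/(d_p/d_s)² = 22.43/4.000 = 5.607.
m_p − m_s = −2.5 log₁₀(5.607) = -1.87.

-1.87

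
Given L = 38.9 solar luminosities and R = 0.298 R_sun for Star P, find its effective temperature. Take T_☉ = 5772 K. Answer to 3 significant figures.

T/T_☉ = (L/L_☉)^(1/4) / (R/R_☉)^(1/2)
T = 5772 × (38.9)^(1/4) / √(0.298) = 5772 × 2.497 / 0.5459 = 2.641×10^4 K.

2.64×10^4 K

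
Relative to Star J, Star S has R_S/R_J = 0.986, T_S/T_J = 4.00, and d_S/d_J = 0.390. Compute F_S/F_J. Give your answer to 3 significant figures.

L_S/L_J = (R_S/R_J)²(T_S/T_J)⁴ = (0.986)² × (4.00)⁴ = 248.9.
F_S/F_J = (L_S/L_J)/(d_S/d_J)² = 248.9 / (0.390)² = 1636.

1.64×10^3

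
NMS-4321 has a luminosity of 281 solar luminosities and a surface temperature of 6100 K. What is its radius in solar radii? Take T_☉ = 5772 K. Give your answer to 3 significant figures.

R/R_☉ = √(L/L_☉) / (T/T_☉)² = √(281) / (1.057)²
       = 16.76 / 1.117 = 15.01.

15.0 solar radii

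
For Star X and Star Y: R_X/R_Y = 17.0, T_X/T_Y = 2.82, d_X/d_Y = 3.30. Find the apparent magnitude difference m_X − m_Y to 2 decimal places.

L_X/L_Y = (17.0)²(2.82)⁴ = 1.828×10^4.
F_X/F_Y = (L_X/L_Y)/(d_X/d_Y)² = 1.828×10^4/10.89 = 1678.
m_X − m_Y = −2.5 log₁₀(1678) = -8.06.

-8.06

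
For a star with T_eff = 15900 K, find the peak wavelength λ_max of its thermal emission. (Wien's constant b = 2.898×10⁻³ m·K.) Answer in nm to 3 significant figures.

182 nm

λ_max = b/T = 2.898×10⁻³ / 15900 = 1.82×10^-7 m = 182.3 nm.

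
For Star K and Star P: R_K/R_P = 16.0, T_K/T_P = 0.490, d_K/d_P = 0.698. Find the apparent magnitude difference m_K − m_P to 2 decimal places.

-3.70

L_K/L_P = (16.0)²(0.490)⁴ = 14.76.
F_K/F_P = (L_K/L_P)/(d_K/d_P)² = 14.76/0.4872 = 30.29.
m_K − m_P = −2.5 log₁₀(30.29) = -3.70.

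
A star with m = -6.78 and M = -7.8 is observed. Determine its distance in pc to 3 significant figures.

m − M = 5 log₁₀(d/10 pc)
-6.78 − (-7.8) = 1.02 = 5 log₁₀(d/10)
d = 10 × 10^(1.02/5) = 10 × 10^0.204 = 16.00 pc.

16.0 pc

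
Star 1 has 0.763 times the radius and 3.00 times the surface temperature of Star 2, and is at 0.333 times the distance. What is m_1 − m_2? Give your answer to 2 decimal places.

L_1/L_2 = (0.763)²(3.00)⁴ = 47.16.
F_1/F_2 = (L_1/L_2)/(d_1/d_2)² = 47.16/0.1109 = 425.3.
m_1 − m_2 = −2.5 log₁₀(425.3) = -6.57.

-6.57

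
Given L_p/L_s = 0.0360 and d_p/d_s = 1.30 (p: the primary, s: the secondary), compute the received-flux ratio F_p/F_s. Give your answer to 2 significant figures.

0.021

F = L/(4πd²), so F_p/F_s = (L_p/L_s) / (d_p/d_s)²
= 0.0360 / (1.30)² = 0.0360 / 1.690 = 0.02130.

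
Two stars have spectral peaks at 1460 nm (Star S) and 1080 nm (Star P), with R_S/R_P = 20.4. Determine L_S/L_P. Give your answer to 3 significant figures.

Wien's law gives T ∝ 1/λ_max, so T_S/T_P = λ_P/λ_S = 1080/1460 = 0.7397.
Then L ∝ R²T⁴ gives L_S/L_P = (20.4)² × (0.7397)⁴ = 416.2 × 0.2994 = 124.6.

125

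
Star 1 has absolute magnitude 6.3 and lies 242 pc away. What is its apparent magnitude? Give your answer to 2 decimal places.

13.22

m = M + 5 log₁₀(d/10 pc) = 6.3 + 5 log₁₀(242/10)
  = 6.3 + 5 × 1.384 = 6.3 + 6.92 = 13.22.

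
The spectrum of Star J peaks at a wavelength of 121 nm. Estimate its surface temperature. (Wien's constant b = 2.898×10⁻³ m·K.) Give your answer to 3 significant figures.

2.40×10^4 K

T = b/λ_max = 2.898×10⁻³ / (121×10⁻⁹) = 2.395×10^4 K.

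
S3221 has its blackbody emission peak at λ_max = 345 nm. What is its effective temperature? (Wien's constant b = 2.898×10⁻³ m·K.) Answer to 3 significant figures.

T = b/λ_max = 2.898×10⁻³ / (345×10⁻⁹) = 8400 K.

8.40×10^3 K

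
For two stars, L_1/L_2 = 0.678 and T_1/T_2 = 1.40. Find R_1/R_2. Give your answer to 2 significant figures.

0.42

L ∝ R²T⁴ gives R ∝ √L / T², so
R_1/R_2 = √(0.678) / (1.40)² = 0.8234 / 1.960 = 0.4201.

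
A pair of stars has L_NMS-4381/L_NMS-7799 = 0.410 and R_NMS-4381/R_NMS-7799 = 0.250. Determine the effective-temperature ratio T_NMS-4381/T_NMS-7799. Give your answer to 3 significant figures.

1.60

L ∝ R²T⁴ gives T ∝ (L/R²)^(1/4), so
T_NMS-4381/T_NMS-7799 = (0.410 / 0.250²)^(1/4) = (6.560)^(1/4) = 1.600.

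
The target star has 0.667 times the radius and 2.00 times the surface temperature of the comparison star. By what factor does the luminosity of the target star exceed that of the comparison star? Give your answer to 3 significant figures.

From the Stefan–Boltzmann law, L ∝ R²T⁴, so
L_t/L_c = (R_t/R_c)² (T_t/T_c)⁴ = (0.667)² × (2.00)⁴ = 0.4449 × 16.00 = 7.118.

7.12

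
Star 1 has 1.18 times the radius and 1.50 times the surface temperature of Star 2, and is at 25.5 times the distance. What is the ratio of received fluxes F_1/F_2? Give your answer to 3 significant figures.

L_1/L_2 = (R_1/R_2)²(T_1/T_2)⁴ = (1.18)² × (1.50)⁴ = 7.049.
F_1/F_2 = (L_1/L_2)/(d_1/d_2)² = 7.049 / (25.5)² = 0.01084.

0.0108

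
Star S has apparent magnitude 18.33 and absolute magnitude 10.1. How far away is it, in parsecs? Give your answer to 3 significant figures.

443 pc

m − M = 5 log₁₀(d/10 pc)
18.33 − (10.1) = 8.23 = 5 log₁₀(d/10)
d = 10 × 10^(8.23/5) = 10 × 10^1.646 = 442.6 pc.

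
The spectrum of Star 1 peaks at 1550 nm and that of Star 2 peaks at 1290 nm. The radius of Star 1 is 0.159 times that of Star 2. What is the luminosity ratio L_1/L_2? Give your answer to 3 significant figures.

Wien's law gives T ∝ 1/λ_max, so T_1/T_2 = λ_2/λ_1 = 1290/1550 = 0.8323.
Then L ∝ R²T⁴ gives L_1/L_2 = (0.159)² × (0.8323)⁴ = 0.02528 × 0.4798 = 0.01213.

0.0121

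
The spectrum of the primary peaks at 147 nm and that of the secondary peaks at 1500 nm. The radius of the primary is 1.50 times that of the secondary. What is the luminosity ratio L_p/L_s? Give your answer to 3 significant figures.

Wien's law gives T ∝ 1/λ_max, so T_p/T_s = λ_s/λ_p = 1500/147 = 10.20.
Then L ∝ R²T⁴ gives L_p/L_s = (1.50)² × (10.20)⁴ = 2.250 × 1.084×10^4 = 2.439×10^4.

2.44×10^4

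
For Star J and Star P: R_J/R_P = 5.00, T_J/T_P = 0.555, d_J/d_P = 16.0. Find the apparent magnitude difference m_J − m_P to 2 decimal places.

5.08

L_J/L_P = (5.00)²(0.555)⁴ = 2.372.
F_J/F_P = (L_J/L_P)/(d_J/d_P)² = 2.372/256.0 = 0.009266.
m_J − m_P = −2.5 log₁₀(0.009266) = 5.08.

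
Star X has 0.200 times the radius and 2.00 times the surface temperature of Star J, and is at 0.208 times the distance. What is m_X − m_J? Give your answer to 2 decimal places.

-2.93

L_X/L_J = (0.200)²(2.00)⁴ = 0.6400.
F_X/F_J = (L_X/L_J)/(d_X/d_J)² = 0.6400/0.04326 = 14.79.
m_X − m_J = −2.5 log₁₀(14.79) = -2.93.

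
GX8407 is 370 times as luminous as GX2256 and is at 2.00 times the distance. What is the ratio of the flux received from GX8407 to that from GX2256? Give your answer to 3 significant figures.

F = L/(4πd²), so F_GX8407/F_GX2256 = (L_GX8407/L_GX2256) / (d_GX8407/d_GX2256)²
= 370 / (2.00)² = 370 / 4.000 = 92.50.

92.5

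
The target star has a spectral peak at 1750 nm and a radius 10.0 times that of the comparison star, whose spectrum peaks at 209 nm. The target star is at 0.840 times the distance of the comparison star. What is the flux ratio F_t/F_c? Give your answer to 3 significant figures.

0.0288

Wien's law: T_t/T_c = λ_c/λ_t = 209/1750 = 0.1194.
L_t/L_c = (R_t/R_c)²(T_t/T_c)⁴ = (10.0)²(0.1194)⁴ = 0.02034.
F_t/F_c = (L_t/L_c)/(d_t/d_c)² = 0.02034/(0.840)² = 0.02883.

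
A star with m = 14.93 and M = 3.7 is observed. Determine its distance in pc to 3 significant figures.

1.76×10^3 pc

m − M = 5 log₁₀(d/10 pc)
14.93 − (3.7) = 11.23 = 5 log₁₀(d/10)
d = 10 × 10^(11.23/5) = 10 × 10^2.246 = 1762 pc.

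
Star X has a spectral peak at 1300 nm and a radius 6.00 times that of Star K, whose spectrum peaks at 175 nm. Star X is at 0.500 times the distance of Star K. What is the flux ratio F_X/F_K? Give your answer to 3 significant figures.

Wien's law: T_X/T_K = λ_K/λ_X = 175/1300 = 0.1346.
L_X/L_K = (R_X/R_K)²(T_X/T_K)⁴ = (6.00)²(0.1346)⁴ = 0.01182.
F_X/F_K = (L_X/L_K)/(d_X/d_K)² = 0.01182/(0.500)² = 0.04729.

0.0473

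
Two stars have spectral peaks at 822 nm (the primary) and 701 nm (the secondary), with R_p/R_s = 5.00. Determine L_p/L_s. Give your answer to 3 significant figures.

Wien's law gives T ∝ 1/λ_max, so T_p/T_s = λ_s/λ_p = 701/822 = 0.8528.
Then L ∝ R²T⁴ gives L_p/L_s = (5.00)² × (0.8528)⁴ = 25.00 × 0.5289 = 13.22.

13.2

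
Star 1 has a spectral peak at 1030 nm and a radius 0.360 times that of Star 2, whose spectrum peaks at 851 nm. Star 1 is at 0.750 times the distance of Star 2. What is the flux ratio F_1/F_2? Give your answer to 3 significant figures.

Wien's law: T_1/T_2 = λ_2/λ_1 = 851/1030 = 0.8262.
L_1/L_2 = (R_1/R_2)²(T_1/T_2)⁴ = (0.360)²(0.8262)⁴ = 0.06039.
F_1/F_2 = (L_1/L_2)/(d_1/d_2)² = 0.06039/(0.750)² = 0.1074.

0.107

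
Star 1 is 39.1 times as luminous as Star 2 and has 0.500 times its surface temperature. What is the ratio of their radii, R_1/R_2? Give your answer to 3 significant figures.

25.0

L ∝ R²T⁴ gives R ∝ √L / T², so
R_1/R_2 = √(39.1) / (0.500)² = 6.253 / 0.2500 = 25.01.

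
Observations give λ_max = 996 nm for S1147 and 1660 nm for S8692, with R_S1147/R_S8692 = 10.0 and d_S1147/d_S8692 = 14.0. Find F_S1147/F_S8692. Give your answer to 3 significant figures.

Wien's law: T_S1147/T_S8692 = λ_S8692/λ_S1147 = 1660/996 = 1.667.
L_S1147/L_S8692 = (R_S1147/R_S8692)²(T_S1147/T_S8692)⁴ = (10.0)²(1.667)⁴ = 771.6.
F_S1147/F_S8692 = (L_S1147/L_S8692)/(d_S1147/d_S8692)² = 771.6/(14.0)² = 3.937.

3.94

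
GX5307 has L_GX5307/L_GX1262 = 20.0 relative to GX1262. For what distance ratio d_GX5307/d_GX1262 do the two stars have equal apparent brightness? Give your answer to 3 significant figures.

4.47

Equal flux requires L_GX5307/d_GX5307² = L_GX1262/d_GX1262², so d_GX5307/d_GX1262 = √(L_GX5307/L_GX1262)
= √(20.0) = 4.472.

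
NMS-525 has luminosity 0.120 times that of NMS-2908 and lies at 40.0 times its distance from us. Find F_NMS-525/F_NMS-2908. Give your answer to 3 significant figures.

7.50×10^-5

F = L/(4πd²), so F_NMS-525/F_NMS-2908 = (L_NMS-525/L_NMS-2908) / (d_NMS-525/d_NMS-2908)²
= 0.120 / (40.0)² = 0.120 / 1600 = 7.500×10^-5.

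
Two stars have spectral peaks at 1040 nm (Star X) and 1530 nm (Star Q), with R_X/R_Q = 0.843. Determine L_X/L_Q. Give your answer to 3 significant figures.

Wien's law gives T ∝ 1/λ_max, so T_X/T_Q = λ_Q/λ_X = 1530/1040 = 1.471.
Then L ∝ R²T⁴ gives L_X/L_Q = (0.843)² × (1.471)⁴ = 0.7106 × 4.684 = 3.329.

3.33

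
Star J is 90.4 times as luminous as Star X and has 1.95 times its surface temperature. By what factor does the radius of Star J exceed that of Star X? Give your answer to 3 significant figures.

L ∝ R²T⁴ gives R ∝ √L / T², so
R_J/R_X = √(90.4) / (1.95)² = 9.508 / 3.802 = 2.500.

2.50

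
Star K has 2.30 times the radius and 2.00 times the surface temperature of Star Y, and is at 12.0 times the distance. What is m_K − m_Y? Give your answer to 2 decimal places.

0.58

L_K/L_Y = (2.30)²(2.00)⁴ = 84.64.
F_K/F_Y = (L_K/L_Y)/(d_K/d_Y)² = 84.64/144.0 = 0.5878.
m_K − m_Y = −2.5 log₁₀(0.5878) = 0.58.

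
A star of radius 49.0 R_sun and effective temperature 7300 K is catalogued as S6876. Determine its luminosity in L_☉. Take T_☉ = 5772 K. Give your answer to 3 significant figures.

L/L_☉ = (R/R_☉)² (T/T_☉)⁴ = (49.0)² × (7300/5772)⁴
       = 2401 × (1.265)⁴ = 2401 × 2.559 = 6143.

6.14×10^3 L_☉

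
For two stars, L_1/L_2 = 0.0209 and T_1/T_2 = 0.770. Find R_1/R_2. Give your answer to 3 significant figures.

0.244

L ∝ R²T⁴ gives R ∝ √L / T², so
R_1/R_2 = √(0.0209) / (0.770)² = 0.1446 / 0.5929 = 0.2438.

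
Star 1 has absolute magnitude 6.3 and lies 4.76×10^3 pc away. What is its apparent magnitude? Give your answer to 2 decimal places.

m = M + 5 log₁₀(d/10 pc) = 6.3 + 5 log₁₀(4.76×10^3/10)
  = 6.3 + 5 × 2.678 = 6.3 + 13.39 = 19.69.

19.69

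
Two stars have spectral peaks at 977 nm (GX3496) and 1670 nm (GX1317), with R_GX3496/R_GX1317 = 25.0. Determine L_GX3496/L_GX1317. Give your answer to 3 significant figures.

5.34×10^3

Wien's law gives T ∝ 1/λ_max, so T_GX3496/T_GX1317 = λ_GX1317/λ_GX3496 = 1670/977 = 1.709.
Then L ∝ R²T⁴ gives L_GX3496/L_GX1317 = (25.0)² × (1.709)⁴ = 625.0 × 8.537 = 5335.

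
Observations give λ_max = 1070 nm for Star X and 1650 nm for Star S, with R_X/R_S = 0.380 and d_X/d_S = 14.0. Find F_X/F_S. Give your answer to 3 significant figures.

0.00417

Wien's law: T_X/T_S = λ_S/λ_X = 1650/1070 = 1.542.
L_X/L_S = (R_X/R_S)²(T_X/T_S)⁴ = (0.380)²(1.542)⁴ = 0.8165.
F_X/F_S = (L_X/L_S)/(d_X/d_S)² = 0.8165/(14.0)² = 0.004166.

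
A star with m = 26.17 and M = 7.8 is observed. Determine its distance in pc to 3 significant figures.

m − M = 5 log₁₀(d/10 pc)
26.17 − (7.8) = 18.37 = 5 log₁₀(d/10)
d = 10 × 10^(18.37/5) = 10 × 10^3.674 = 4.721×10^4 pc.

4.72×10^4 pc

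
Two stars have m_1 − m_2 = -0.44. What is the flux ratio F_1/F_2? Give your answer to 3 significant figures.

1.50

F_1/F_2 = 10^(−(m_1 − m_2)/2.5) = 10^(0.44/2.5) = 10^0.176 = 1.500.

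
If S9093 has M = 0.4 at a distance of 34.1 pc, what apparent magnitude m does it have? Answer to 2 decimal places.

3.06

m = M + 5 log₁₀(d/10 pc) = 0.4 + 5 log₁₀(34.1/10)
  = 0.4 + 5 × 0.533 = 0.4 + 2.66 = 3.06.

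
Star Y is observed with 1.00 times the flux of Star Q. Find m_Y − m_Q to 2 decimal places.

-0.00

m_Y − m_Q = −2.5 log₁₀(F_Y/F_Q) = −2.5 log₁₀(1.00) = −2.5 × (0.000) = -0.000.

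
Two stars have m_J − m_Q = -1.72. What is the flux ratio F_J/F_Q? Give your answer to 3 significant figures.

4.88

F_J/F_Q = 10^(−(m_J − m_Q)/2.5) = 10^(1.72/2.5) = 10^0.688 = 4.875.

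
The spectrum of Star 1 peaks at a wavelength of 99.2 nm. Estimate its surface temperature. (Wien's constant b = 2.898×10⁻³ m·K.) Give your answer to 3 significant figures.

2.92×10^4 K

T = b/λ_max = 2.898×10⁻³ / (99.2×10⁻⁹) = 2.921×10^4 K.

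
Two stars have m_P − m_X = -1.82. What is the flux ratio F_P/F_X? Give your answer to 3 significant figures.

F_P/F_X = 10^(−(m_P − m_X)/2.5) = 10^(1.82/2.5) = 10^0.728 = 5.346.

5.35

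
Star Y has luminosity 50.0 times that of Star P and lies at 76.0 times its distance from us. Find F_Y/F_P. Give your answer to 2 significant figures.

0.0087

F = L/(4πd²), so F_Y/F_P = (L_Y/L_P) / (d_Y/d_P)²
= 50.0 / (76.0)² = 50.0 / 5776 = 0.008657.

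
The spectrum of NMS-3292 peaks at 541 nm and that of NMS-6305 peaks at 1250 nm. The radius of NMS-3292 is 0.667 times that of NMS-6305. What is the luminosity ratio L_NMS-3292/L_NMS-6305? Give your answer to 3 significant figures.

12.7

Wien's law gives T ∝ 1/λ_max, so T_NMS-3292/T_NMS-6305 = λ_NMS-6305/λ_NMS-3292 = 1250/541 = 2.311.
Then L ∝ R²T⁴ gives L_NMS-3292/L_NMS-6305 = (0.667)² × (2.311)⁴ = 0.4449 × 28.50 = 12.68.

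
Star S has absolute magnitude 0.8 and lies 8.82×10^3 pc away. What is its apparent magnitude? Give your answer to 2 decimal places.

m = M + 5 log₁₀(d/10 pc) = 0.8 + 5 log₁₀(8.82×10^3/10)
  = 0.8 + 5 × 2.945 = 0.8 + 14.73 = 15.53.

15.53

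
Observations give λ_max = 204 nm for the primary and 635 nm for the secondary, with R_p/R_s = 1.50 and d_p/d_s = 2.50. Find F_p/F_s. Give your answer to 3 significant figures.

Wien's law: T_p/T_s = λ_s/λ_p = 635/204 = 3.113.
L_p/L_s = (R_p/R_s)²(T_p/T_s)⁴ = (1.50)²(3.113)⁴ = 211.2.
F_p/F_s = (L_p/L_s)/(d_p/d_s)² = 211.2/(2.50)² = 33.80.

33.8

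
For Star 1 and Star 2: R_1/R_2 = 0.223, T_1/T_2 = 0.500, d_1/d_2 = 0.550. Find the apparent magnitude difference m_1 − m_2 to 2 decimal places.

L_1/L_2 = (0.223)²(0.500)⁴ = 0.003108.
F_1/F_2 = (L_1/L_2)/(d_1/d_2)² = 0.003108/0.3025 = 0.01027.
m_1 − m_2 = −2.5 log₁₀(0.01027) = 4.97.

4.97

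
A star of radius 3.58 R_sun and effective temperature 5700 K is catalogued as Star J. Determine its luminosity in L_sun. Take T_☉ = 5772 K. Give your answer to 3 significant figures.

12.2 L_sun

L/L_☉ = (R/R_☉)² (T/T_☉)⁴ = (3.58)² × (5700/5772)⁴
       = 12.82 × (0.9875)⁴ = 12.82 × 0.9510 = 12.19.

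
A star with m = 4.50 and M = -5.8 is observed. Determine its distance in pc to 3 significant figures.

m − M = 5 log₁₀(d/10 pc)
4.50 − (-5.8) = 10.30 = 5 log₁₀(d/10)
d = 10 × 10^(10.30/5) = 10 × 10^2.060 = 1148 pc.

1.15×10^3 pc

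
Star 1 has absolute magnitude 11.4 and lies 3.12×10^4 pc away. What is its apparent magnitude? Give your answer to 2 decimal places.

m = M + 5 log₁₀(d/10 pc) = 11.4 + 5 log₁₀(3.12×10^4/10)
  = 11.4 + 5 × 3.494 = 11.4 + 17.47 = 28.87.

28.87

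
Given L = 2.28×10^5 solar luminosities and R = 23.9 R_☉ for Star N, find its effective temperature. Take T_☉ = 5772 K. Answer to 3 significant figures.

2.58×10^4 K

T/T_☉ = (L/L_☉)^(1/4) / (R/R_☉)^(1/2)
T = 5772 × (2.28×10^5)^(1/4) / √(23.9) = 5772 × 21.85 / 4.889 = 2.580×10^4 K.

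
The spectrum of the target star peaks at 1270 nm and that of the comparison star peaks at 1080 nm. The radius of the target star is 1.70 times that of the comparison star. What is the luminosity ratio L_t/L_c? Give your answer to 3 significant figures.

Wien's law gives T ∝ 1/λ_max, so T_t/T_c = λ_c/λ_t = 1080/1270 = 0.8504.
Then L ∝ R²T⁴ gives L_t/L_c = (1.70)² × (0.8504)⁴ = 2.890 × 0.5230 = 1.511.

1.51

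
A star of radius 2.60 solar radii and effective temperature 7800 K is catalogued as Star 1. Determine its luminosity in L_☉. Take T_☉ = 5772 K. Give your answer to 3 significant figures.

L/L_☉ = (R/R_☉)² (T/T_☉)⁴ = (2.60)² × (7800/5772)⁴
       = 6.760 × (1.351)⁴ = 6.760 × 3.335 = 22.54.

22.5 L_☉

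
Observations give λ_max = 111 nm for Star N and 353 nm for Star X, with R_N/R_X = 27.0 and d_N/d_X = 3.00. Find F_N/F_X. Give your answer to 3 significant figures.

8.28×10^3

Wien's law: T_N/T_X = λ_X/λ_N = 353/111 = 3.180.
L_N/L_X = (R_N/R_X)²(T_N/T_X)⁴ = (27.0)²(3.180)⁴ = 7.456×10^4.
F_N/F_X = (L_N/L_X)/(d_N/d_X)² = 7.456×10^4/(3.00)² = 8285.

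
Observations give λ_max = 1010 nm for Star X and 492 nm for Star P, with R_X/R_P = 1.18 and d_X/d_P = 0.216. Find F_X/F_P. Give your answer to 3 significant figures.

1.68

Wien's law: T_X/T_P = λ_P/λ_X = 492/1010 = 0.4871.
L_X/L_P = (R_X/R_P)²(T_X/T_P)⁴ = (1.18)²(0.4871)⁴ = 0.07840.
F_X/F_P = (L_X/L_P)/(d_X/d_P)² = 0.07840/(0.216)² = 1.680.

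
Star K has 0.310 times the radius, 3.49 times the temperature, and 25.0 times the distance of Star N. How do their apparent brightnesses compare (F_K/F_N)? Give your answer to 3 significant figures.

L_K/L_N = (R_K/R_N)²(T_K/T_N)⁴ = (0.310)² × (3.49)⁴ = 14.26.
F_K/F_N = (L_K/L_N)/(d_K/d_N)² = 14.26 / (25.0)² = 0.02281.

0.0228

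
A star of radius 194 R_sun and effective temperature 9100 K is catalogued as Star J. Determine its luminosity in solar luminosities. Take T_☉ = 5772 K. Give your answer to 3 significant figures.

2.33×10^5 solar luminosities

L/L_☉ = (R/R_☉)² (T/T_☉)⁴ = (194)² × (9100/5772)⁴
       = 3.764×10^4 × (1.577)⁴ = 3.764×10^4 × 6.178 = 2.325×10^5.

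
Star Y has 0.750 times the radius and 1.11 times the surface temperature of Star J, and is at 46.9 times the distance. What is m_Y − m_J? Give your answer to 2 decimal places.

8.53

L_Y/L_J = (0.750)²(1.11)⁴ = 0.8539.
F_Y/F_J = (L_Y/L_J)/(d_Y/d_J)² = 0.8539/2200 = 3.882×10^-4.
m_Y − m_J = −2.5 log₁₀(3.882×10^-4) = 8.53.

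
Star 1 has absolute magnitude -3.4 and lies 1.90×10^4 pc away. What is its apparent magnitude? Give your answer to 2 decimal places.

m = M + 5 log₁₀(d/10 pc) = -3.4 + 5 log₁₀(1.90×10^4/10)
  = -3.4 + 5 × 3.279 = -3.4 + 16.39 = 12.99.

12.99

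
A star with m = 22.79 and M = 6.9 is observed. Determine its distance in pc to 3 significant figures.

m − M = 5 log₁₀(d/10 pc)
22.79 − (6.9) = 15.89 = 5 log₁₀(d/10)
d = 10 × 10^(15.89/5) = 10 × 10^3.178 = 1.507×10^4 pc.

1.51×10^4 pc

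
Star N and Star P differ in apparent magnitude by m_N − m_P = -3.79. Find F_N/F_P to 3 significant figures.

32.8

F_N/F_P = 10^(−(m_N − m_P)/2.5) = 10^(3.79/2.5) = 10^1.516 = 32.81.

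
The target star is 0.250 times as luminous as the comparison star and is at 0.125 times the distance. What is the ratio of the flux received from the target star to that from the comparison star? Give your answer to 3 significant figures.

F = L/(4πd²), so F_t/F_c = (L_t/L_c) / (d_t/d_c)²
= 0.250 / (0.125)² = 0.250 / 0.01562 = 16.00.

16.0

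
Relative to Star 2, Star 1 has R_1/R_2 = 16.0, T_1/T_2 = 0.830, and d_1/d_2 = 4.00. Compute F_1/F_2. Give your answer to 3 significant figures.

7.59

L_1/L_2 = (R_1/R_2)²(T_1/T_2)⁴ = (16.0)² × (0.830)⁴ = 121.5.
F_1/F_2 = (L_1/L_2)/(d_1/d_2)² = 121.5 / (4.00)² = 7.593.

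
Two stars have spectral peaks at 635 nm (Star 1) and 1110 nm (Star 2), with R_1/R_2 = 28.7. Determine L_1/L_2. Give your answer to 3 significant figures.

7.69×10^3

Wien's law gives T ∝ 1/λ_max, so T_1/T_2 = λ_2/λ_1 = 1110/635 = 1.748.
Then L ∝ R²T⁴ gives L_1/L_2 = (28.7)² × (1.748)⁴ = 823.7 × 9.337 = 7691.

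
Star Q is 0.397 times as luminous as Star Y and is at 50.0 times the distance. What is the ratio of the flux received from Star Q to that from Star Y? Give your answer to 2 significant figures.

1.6×10^-4

F = L/(4πd²), so F_Q/F_Y = (L_Q/L_Y) / (d_Q/d_Y)²
= 0.397 / (50.0)² = 0.397 / 2500 = 1.588×10^-4.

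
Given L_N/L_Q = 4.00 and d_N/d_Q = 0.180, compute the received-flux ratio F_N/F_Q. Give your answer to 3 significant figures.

F = L/(4πd²), so F_N/F_Q = (L_N/L_Q) / (d_N/d_Q)²
= 4.00 / (0.180)² = 4.00 / 0.03240 = 123.5.

123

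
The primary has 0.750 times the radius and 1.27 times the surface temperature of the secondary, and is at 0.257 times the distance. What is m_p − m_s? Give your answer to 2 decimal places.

L_p/L_s = (0.750)²(1.27)⁴ = 1.463.
F_p/F_s = (L_p/L_s)/(d_p/d_s)² = 1.463/0.06605 = 22.15.
m_p − m_s = −2.5 log₁₀(22.15) = -3.36.

-3.36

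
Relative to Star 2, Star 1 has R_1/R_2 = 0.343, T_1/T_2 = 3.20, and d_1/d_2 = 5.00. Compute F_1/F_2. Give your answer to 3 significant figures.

0.493

L_1/L_2 = (R_1/R_2)²(T_1/T_2)⁴ = (0.343)² × (3.20)⁴ = 12.34.
F_1/F_2 = (L_1/L_2)/(d_1/d_2)² = 12.34 / (5.00)² = 0.4935.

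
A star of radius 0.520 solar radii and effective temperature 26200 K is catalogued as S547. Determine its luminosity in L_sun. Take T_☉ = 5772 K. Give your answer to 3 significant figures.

L/L_☉ = (R/R_☉)² (T/T_☉)⁴ = (0.520)² × (26200/5772)⁴
       = 0.2704 × (4.539)⁴ = 0.2704 × 424.5 = 114.8.

115 L_sun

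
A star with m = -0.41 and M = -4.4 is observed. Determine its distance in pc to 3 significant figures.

m − M = 5 log₁₀(d/10 pc)
-0.41 − (-4.4) = 3.99 = 5 log₁₀(d/10)
d = 10 × 10^(3.99/5) = 10 × 10^0.798 = 62.81 pc.

62.8 pc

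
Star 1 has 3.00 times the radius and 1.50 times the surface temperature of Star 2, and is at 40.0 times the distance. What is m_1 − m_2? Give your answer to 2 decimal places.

3.86

L_1/L_2 = (3.00)²(1.50)⁴ = 45.56.
F_1/F_2 = (L_1/L_2)/(d_1/d_2)² = 45.56/1600 = 0.02848.
m_1 − m_2 = −2.5 log₁₀(0.02848) = 3.86.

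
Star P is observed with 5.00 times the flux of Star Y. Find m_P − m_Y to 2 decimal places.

-1.75

m_P − m_Y = −2.5 log₁₀(F_P/F_Y) = −2.5 log₁₀(5.00) = −2.5 × (0.699) = -1.747.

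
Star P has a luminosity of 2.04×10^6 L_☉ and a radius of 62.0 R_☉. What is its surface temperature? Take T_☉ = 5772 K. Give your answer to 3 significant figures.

T/T_☉ = (L/L_☉)^(1/4) / (R/R_☉)^(1/2)
T = 5772 × (2.04×10^6)^(1/4) / √(62.0) = 5772 × 37.79 / 7.874 = 2.770×10^4 K.

2.77×10^4 K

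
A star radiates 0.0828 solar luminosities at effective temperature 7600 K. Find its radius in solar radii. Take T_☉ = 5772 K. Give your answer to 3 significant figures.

0.166 solar radii

R/R_☉ = √(L/L_☉) / (T/T_☉)² = √(0.0828) / (1.317)²
       = 0.2877 / 1.734 = 0.1660.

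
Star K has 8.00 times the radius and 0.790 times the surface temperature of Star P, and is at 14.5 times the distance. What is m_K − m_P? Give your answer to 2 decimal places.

L_K/L_P = (8.00)²(0.790)⁴ = 24.93.
F_K/F_P = (L_K/L_P)/(d_K/d_P)² = 24.93/210.2 = 0.1186.
m_K − m_P = −2.5 log₁₀(0.1186) = 2.32.

2.32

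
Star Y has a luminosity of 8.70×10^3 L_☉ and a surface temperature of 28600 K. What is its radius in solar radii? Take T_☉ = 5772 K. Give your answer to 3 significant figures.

R/R_☉ = √(L/L_☉) / (T/T_☉)² = √(8.70×10^3) / (4.955)²
       = 93.27 / 24.55 = 3.799.

3.80 solar radii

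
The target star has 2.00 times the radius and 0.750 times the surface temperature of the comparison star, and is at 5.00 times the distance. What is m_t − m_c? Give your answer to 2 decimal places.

3.24

L_t/L_c = (2.00)²(0.750)⁴ = 1.266.
F_t/F_c = (L_t/L_c)/(d_t/d_c)² = 1.266/25.00 = 0.05063.
m_t − m_c = −2.5 log₁₀(0.05063) = 3.24.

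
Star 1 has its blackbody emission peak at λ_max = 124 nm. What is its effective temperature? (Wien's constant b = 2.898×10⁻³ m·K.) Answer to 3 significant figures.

2.34×10^4 K

T = b/λ_max = 2.898×10⁻³ / (124×10⁻⁹) = 2.337×10^4 K.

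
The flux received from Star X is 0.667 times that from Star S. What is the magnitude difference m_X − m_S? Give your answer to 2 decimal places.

0.44

m_X − m_S = −2.5 log₁₀(F_X/F_S) = −2.5 log₁₀(0.667) = −2.5 × (-0.176) = 0.440.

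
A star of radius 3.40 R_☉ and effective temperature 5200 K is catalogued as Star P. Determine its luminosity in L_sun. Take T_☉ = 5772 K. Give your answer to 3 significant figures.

7.61 L_sun

L/L_☉ = (R/R_☉)² (T/T_☉)⁴ = (3.40)² × (5200/5772)⁴
       = 11.56 × (0.9009)⁴ = 11.56 × 0.6587 = 7.615.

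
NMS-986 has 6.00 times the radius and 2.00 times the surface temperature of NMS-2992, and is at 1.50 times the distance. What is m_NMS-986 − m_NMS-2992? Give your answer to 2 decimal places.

-6.02

L_NMS-986/L_NMS-2992 = (6.00)²(2.00)⁴ = 576.0.
F_NMS-986/F_NMS-2992 = (L_NMS-986/L_NMS-2992)/(d_NMS-986/d_NMS-2992)² = 576.0/2.250 = 256.0.
m_NMS-986 − m_NMS-2992 = −2.5 log₁₀(256.0) = -6.02.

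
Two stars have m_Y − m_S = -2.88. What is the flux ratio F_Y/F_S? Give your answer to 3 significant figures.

F_Y/F_S = 10^(−(m_Y − m_S)/2.5) = 10^(2.88/2.5) = 10^1.152 = 14.19.

14.2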